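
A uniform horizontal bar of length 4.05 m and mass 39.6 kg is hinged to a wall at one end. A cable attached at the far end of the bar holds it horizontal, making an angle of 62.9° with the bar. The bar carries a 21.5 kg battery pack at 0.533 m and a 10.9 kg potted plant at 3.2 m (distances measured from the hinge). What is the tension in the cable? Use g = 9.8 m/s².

Taking torques about the hinge:
Beam weight: 39.6 × 9.8 = 388.1 N down at 2.025 m → arm 2.025 m, τ = 388.1 × 2.025 = 785.9 N·m clockwise.
Battery pack: 21.5 × 9.8 = 210.7 N down at 0.533 m → arm 0.533 m, τ = 210.7 × 0.533 = 112.3 N·m clockwise.
Potted plant: 10.9 × 9.8 = 106.8 N down at 3.2 m → arm 3.2 m, τ = 106.8 × 3.2 = 341.8 N·m clockwise.
Total clockwise load moment = 1240 N·m.
The cable tension T acts at 4.05 m; only its component perpendicular to the bar, T sinθ, produces torque. sin 62.9° = 0.8902.
Στ = 0 ⇒ T × 4.05 × 0.8902 = 1240 ⇒ T = 1240 / 3.605 = 344 N.

T ≈ 344 N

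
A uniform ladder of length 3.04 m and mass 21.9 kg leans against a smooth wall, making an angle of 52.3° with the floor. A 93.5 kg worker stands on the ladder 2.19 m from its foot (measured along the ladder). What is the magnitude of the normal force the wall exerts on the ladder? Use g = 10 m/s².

Taking torques about the foot of the ladder:
Ladder weight 21.9×10 = 219 N acts at 1.52 m along the ladder; its horizontal arm is 1.52·cos52.3° = 0.9295 m → τ = 203.6 N·m clockwise.
Worker: 93.5×10 = 935 N at 2.19 m → arm 1.339 m → τ = 1252 N·m clockwise.
Wall normal N acts horizontally at the top; its moment arm is the height L sinθ = 3.04·sin52.3° = 2.405 m, counterclockwise.
Στ = 0 ⇒ N × 2.405 = 1456 ⇒ N = 605 N.

N_wall ≈ 605 N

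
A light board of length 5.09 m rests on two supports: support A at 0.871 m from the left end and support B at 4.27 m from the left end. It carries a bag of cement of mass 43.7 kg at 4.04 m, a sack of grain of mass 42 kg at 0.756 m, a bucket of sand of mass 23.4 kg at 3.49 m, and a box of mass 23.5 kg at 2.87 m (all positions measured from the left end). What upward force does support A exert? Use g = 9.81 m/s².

R_A ≈ 603 N

Taking torques about support B:
Bag of cement: 43.7 × 9.81 = 428.7 N down at 4.04 m → arm 0.23 m, τ = 428.7 × 0.23 = 98.6 N·m counterclockwise.
Sack of grain: 42 × 9.81 = 412 N down at 0.756 m → arm 3.514 m, τ = 412 × 3.514 = 1448 N·m counterclockwise.
Bucket of sand: 23.4 × 9.81 = 229.6 N down at 3.49 m → arm 0.78 m, τ = 229.6 × 0.78 = 179.1 N·m counterclockwise.
Box: 23.5 × 9.81 = 230.5 N down at 2.87 m → arm 1.4 m, τ = 230.5 × 1.4 = 322.7 N·m counterclockwise.
Net load moment about support B = 2048 N·m counterclockwise.
Reaction R at support A is upward at 0.871 m, arm 3.399 m → moment R × 3.399 clockwise.
Στ = 0 ⇒ R × 3.399 = 2048 ⇒ R = 603 N.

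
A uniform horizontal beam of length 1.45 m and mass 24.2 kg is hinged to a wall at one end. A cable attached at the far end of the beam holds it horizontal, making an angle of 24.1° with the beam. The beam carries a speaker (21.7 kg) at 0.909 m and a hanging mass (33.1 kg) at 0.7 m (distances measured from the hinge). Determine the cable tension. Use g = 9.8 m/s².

T ≈ 1000 N

About the hinge:
Beam weight: 24.2 × 9.8 = 237.2 N down at 0.725 m → arm 0.725 m, τ = 237.2 × 0.725 = 172 N·m clockwise.
Speaker: 21.7 × 9.8 = 212.7 N down at 0.909 m → arm 0.909 m, τ = 212.7 × 0.909 = 193.3 N·m clockwise.
Hanging mass: 33.1 × 9.8 = 324.4 N down at 0.7 m → arm 0.7 m, τ = 324.4 × 0.7 = 227.1 N·m clockwise.
Total clockwise load moment = 592.4 N·m.
The cable tension T acts at 1.45 m; only its component perpendicular to the beam, T sinθ, produces torque. sin 24.1° = 0.4083.
Στ = 0 ⇒ T × 1.45 × 0.4083 = 592.4 ⇒ T = 592.4 / 0.592 = 1000 N.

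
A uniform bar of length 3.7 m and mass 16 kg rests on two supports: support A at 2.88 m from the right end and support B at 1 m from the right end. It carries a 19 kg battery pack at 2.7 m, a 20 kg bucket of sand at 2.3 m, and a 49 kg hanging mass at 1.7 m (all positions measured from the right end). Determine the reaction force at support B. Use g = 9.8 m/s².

R_B ≈ 466 N

Taking torques about support A:
Beam weight: 16 × 9.8 = 156.8 N down at 1.85 m → arm 1.03 m, τ = 156.8 × 1.03 = 161.5 N·m clockwise.
Battery pack: 19 × 9.8 = 186.2 N down at 2.7 m → arm 0.18 m, τ = 186.2 × 0.18 = 33.52 N·m clockwise.
Bucket of sand: 20 × 9.8 = 196 N down at 2.3 m → arm 0.58 m, τ = 196 × 0.58 = 113.7 N·m clockwise.
Hanging mass: 49 × 9.8 = 480.2 N down at 1.7 m → arm 1.18 m, τ = 480.2 × 1.18 = 566.6 N·m clockwise.
Net load moment about support A = 875.3 N·m clockwise.
Reaction R at support B is upward at 1 m, arm 1.88 m → moment R × 1.88 counterclockwise.
Setting net torque to zero: R × 1.88 = 875.3 → R = 466 N.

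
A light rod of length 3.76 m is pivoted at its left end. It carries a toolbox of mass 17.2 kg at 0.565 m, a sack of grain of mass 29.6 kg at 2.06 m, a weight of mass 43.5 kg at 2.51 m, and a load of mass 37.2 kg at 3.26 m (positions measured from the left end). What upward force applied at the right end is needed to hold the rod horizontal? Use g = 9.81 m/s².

F ≈ 786 N

Take moments about the left end.
Toolbox: 17.2 × 9.81 = 168.7 N down at 0.565 m → arm 0.565 m, τ = 168.7 × 0.565 = 95.32 N·m clockwise.
Sack of grain: 29.6 × 9.81 = 290.4 N down at 2.06 m → arm 2.06 m, τ = 290.4 × 2.06 = 598.2 N·m clockwise.
Weight: 43.5 × 9.81 = 426.7 N down at 2.51 m → arm 2.51 m, τ = 426.7 × 2.51 = 1071 N·m clockwise.
Load: 37.2 × 9.81 = 364.9 N down at 3.26 m → arm 3.26 m, τ = 364.9 × 3.26 = 1190 N·m clockwise.
Net moment of the loads = 2955 N·m clockwise.
The upward force F acts at the right end, arm 3.76 m, giving F × 3.76 counterclockwise.
Setting net torque to zero: F × 3.76 = 2955 → F = 2955 / 3.76 = 786 N.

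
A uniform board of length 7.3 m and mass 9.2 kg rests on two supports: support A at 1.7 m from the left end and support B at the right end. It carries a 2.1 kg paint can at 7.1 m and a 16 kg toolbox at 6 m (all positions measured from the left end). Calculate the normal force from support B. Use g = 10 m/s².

Take moments about support A.
Beam weight: 9.2 × 10 = 92 N down at 3.65 m → arm 1.95 m, τ = 92 × 1.95 = 179.4 N·m clockwise.
Paint can: 2.1 × 10 = 21 N down at 7.1 m → arm 5.4 m, τ = 21 × 5.4 = 113.4 N·m clockwise.
Toolbox: 16 × 10 = 160 N down at 6 m → arm 4.3 m, τ = 160 × 4.3 = 688 N·m clockwise.
Net load moment about support A = 980.8 N·m clockwise.
Reaction R at support B is upward at 7.3 m, arm 5.6 m → moment R × 5.6 counterclockwise.
Setting net torque to zero: R × 5.6 = 980.8 → R = 175 N.

R_B ≈ 175 N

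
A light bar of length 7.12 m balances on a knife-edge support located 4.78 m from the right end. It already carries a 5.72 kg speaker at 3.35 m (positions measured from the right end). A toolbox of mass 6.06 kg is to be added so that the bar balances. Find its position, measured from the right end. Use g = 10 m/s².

Sum moments about the knife-edge support (at 4.78 m from the right end) (the support reaction has zero arm there).
Speaker: 5.72 × 10 = 57.2 N down at 3.35 m → arm 1.43 m, τ = 57.2 × 1.43 = 81.8 N·m clockwise.
Net moment of existing loads = 81.8 N·m clockwise.
The toolbox weighs 6.06 × 10 = 60.6 N and must supply an equal counterclockwise moment, so its lever arm about the knife-edge support is 81.8 / 60.6 = 1.35 m.
That puts it at 4.78 + 1.35 = 6.13 m from the right end.

x ≈ 6.13 m from the right end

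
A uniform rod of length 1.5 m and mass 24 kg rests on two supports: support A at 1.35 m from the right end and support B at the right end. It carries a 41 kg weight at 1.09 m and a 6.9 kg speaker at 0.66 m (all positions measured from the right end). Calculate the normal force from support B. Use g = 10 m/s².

Choose support A as the axis so its reaction then has zero moment arm.
Beam weight: 24 × 10 = 240 N down at 0.75 m → arm 0.6 m, τ = 240 × 0.6 = 144 N·m clockwise.
Weight: 41 × 10 = 410 N down at 1.09 m → arm 0.26 m, τ = 410 × 0.26 = 106.6 N·m clockwise.
Speaker: 6.9 × 10 = 69 N down at 0.66 m → arm 0.69 m, τ = 69 × 0.69 = 47.61 N·m clockwise.
Net load moment about support A = 298.2 N·m clockwise.
Reaction R at support B is upward at 0 m, arm 1.35 m → moment R × 1.35 counterclockwise.
Στ = 0 ⇒ R × 1.35 = 298.2 ⇒ R = 221 N.

R_B ≈ 221 N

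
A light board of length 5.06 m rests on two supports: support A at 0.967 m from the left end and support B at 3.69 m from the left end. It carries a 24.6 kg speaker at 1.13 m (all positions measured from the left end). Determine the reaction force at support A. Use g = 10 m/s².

Take moments about support B.
Speaker: 24.6 × 10 = 246 N down at 1.13 m → arm 2.56 m, τ = 246 × 2.56 = 629.8 N·m counterclockwise.
Net load moment about support B = 629.8 N·m counterclockwise.
Reaction R at support A is upward at 0.967 m, arm 2.723 m → moment R × 2.723 clockwise.
Setting net torque to zero: R × 2.723 = 629.8 → R = 231 N.

R_A ≈ 231 N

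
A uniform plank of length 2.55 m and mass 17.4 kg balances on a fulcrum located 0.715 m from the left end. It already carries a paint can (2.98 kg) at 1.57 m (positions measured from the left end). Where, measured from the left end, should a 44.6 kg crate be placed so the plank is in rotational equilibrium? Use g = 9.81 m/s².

x ≈ 0.439 m from the left end

Choose the fulcrum (at 0.715 m from the left end) as the axis so the support reaction has zero arm there.
Beam weight: 17.4 × 9.81 = 170.7 N down at 1.275 m → arm 0.56 m, τ = 170.7 × 0.56 = 95.59 N·m clockwise.
Paint can: 2.98 × 9.81 = 29.23 N down at 1.57 m → arm 0.855 m, τ = 29.23 × 0.855 = 24.99 N·m clockwise.
Net moment of existing loads = 120.6 N·m clockwise.
The crate weighs 44.6 × 9.81 = 437.5 N and must supply an equal counterclockwise moment, so its lever arm about the fulcrum is 120.6 / 437.5 = 0.276 m.
That puts it at 0.715 − 0.276 = 0.439 m from the left end.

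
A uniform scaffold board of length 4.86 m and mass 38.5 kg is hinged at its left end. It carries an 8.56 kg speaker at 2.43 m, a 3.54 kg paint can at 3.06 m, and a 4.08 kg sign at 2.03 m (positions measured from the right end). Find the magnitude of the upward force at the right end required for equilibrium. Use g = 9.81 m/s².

About the left end:
Beam weight: 38.5 × 9.81 = 377.7 N down at 2.43 m → arm 2.43 m, τ = 377.7 × 2.43 = 917.8 N·m clockwise.
Speaker: 8.56 × 9.81 = 83.97 N down at 2.43 m → arm 2.43 m, τ = 83.97 × 2.43 = 204 N·m clockwise.
Paint can: 3.54 × 9.81 = 34.73 N down at 3.06 m → arm 1.8 m, τ = 34.73 × 1.8 = 62.51 N·m clockwise.
Sign: 4.08 × 9.81 = 40.02 N down at 2.03 m → arm 2.83 m, τ = 40.02 × 2.83 = 113.3 N·m clockwise.
Net moment of the loads = 1298 N·m clockwise.
The upward force F acts at the right end, arm 4.86 m, giving F × 4.86 counterclockwise.
Balancing moments: F × 4.86 = 1298, giving F = 1298 / 4.86 = 267 N.

F ≈ 267 N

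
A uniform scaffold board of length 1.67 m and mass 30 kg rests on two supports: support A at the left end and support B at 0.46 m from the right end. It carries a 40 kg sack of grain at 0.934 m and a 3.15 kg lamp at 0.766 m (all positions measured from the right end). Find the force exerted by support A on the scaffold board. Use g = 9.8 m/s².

Sum moments about support B (its reaction then has zero moment arm).
Beam weight: 30 × 9.8 = 294 N down at 0.835 m → arm 0.375 m, τ = 294 × 0.375 = 110.2 N·m counterclockwise.
Sack of grain: 40 × 9.8 = 392 N down at 0.934 m → arm 0.474 m, τ = 392 × 0.474 = 185.8 N·m counterclockwise.
Lamp: 3.15 × 9.8 = 30.87 N down at 0.766 m → arm 0.306 m, τ = 30.87 × 0.306 = 9.446 N·m counterclockwise.
Net load moment about support B = 305.4 N·m counterclockwise.
Reaction R at support A is upward at 1.67 m, arm 1.21 m → moment R × 1.21 clockwise.
Στ = 0 ⇒ R × 1.21 = 305.4 ⇒ R = 252 N.

R_A ≈ 252 N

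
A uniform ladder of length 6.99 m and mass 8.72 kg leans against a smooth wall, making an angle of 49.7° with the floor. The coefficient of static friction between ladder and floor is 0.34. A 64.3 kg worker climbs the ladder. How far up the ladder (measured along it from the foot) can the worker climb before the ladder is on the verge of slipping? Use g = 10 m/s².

d ≈ 2.71 m

Sum moments about the foot of the ladder (the floor normal and friction both act there and drop out).
Ladder weight 8.72×10 = 87.2 N acts at 3.495 m along the ladder; its horizontal arm is 3.495·cos49.7° = 2.261 m → τ = 197.2 N·m clockwise.
Worker weight 64.3×10 = 643 N at distance d → arm d·cos49.7° → τ = 643·d·0.6468 clockwise.
Wall normal N at the top has arm L sinθ = 5.331 m counterclockwise, so Στ = 0 gives N·5.331 = 197.2 + 415.9·d.
ΣFy = 0 ⇒ N_floor = 730.2 N, so the maximum friction is μ_s·N_floor = 0.34×730.2 = 248.3 N. ΣFx = 0 ⇒ N_wall = f, so at the slipping point N = 248.3 N.
Substituting: 248.3×5.331 = 197.2 + 415.9·d ⇒ d = (1324 − 197.2) / 415.9 = 2.71 m.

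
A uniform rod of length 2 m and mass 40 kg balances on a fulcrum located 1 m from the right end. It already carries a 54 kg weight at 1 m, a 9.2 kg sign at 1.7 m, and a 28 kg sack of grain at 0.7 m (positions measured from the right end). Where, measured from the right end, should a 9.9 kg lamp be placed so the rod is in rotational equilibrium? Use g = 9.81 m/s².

Take moments about the fulcrum (at 1 m from the right end).
Beam weight: acts at the fulcrum, moment arm 0 → no torque.
Weight: acts at the fulcrum, moment arm 0 → no torque.
Sign: 9.2 × 9.81 = 90.25 N down at 1.7 m → arm 0.7 m, τ = 90.25 × 0.7 = 63.17 N·m counterclockwise.
Sack of grain: 28 × 9.81 = 274.7 N down at 0.7 m → arm 0.3 m, τ = 274.7 × 0.3 = 82.41 N·m clockwise.
Net moment of existing loads = 19.24 N·m clockwise.
The lamp weighs 9.9 × 9.81 = 97.12 N and must supply an equal counterclockwise moment, so its lever arm about the fulcrum is 19.24 / 97.12 = 0.198 m.
That puts it at 1 + 0.198 = 1.2 m from the right end.

x ≈ 1.2 m from the right end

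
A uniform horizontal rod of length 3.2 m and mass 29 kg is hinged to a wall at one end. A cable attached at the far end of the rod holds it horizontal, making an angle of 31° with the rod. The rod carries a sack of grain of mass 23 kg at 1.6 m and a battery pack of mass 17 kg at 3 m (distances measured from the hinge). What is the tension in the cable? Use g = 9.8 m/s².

Take moments about the hinge.
Beam weight: 29 × 9.8 = 284.2 N down at 1.6 m → arm 1.6 m, τ = 284.2 × 1.6 = 454.7 N·m clockwise.
Sack of grain: 23 × 9.8 = 225.4 N down at 1.6 m → arm 1.6 m, τ = 225.4 × 1.6 = 360.6 N·m clockwise.
Battery pack: 17 × 9.8 = 166.6 N down at 3 m → arm 3 m, τ = 166.6 × 3 = 499.8 N·m clockwise.
Total clockwise load moment = 1315 N·m.
The cable tension T acts at 3.2 m; only its component perpendicular to the rod, T sinθ, produces torque. sin 31° = 0.515.
Balancing moments: T × 3.2 × 0.515 = 1315, giving T = 1315 / 1.648 = 798 N.

T ≈ 798 N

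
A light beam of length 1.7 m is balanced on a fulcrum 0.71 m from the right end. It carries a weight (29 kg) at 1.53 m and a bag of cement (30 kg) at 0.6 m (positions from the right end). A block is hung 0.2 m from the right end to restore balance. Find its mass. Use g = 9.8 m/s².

Take moments about the fulcrum (at 0.71 m from the right end).
Weight: 29 × 9.8 = 284.2 N down at 1.53 m → arm 0.82 m, τ = 284.2 × 0.82 = 233 N·m counterclockwise.
Bag of cement: 30 × 9.8 = 294 N down at 0.6 m → arm 0.11 m, τ = 294 × 0.11 = 32.34 N·m clockwise.
Net moment of known loads = 200.7 N·m counterclockwise.
An unknown mass m at 0.2 m has arm 0.51 m; its moment is m·g·0.51 clockwise.
For rotational equilibrium, m × 9.8 × 0.51 = 200.7, so m = 200.7 / (9.8 × 0.51) = 40.2 kg.

m ≈ 40.2 kg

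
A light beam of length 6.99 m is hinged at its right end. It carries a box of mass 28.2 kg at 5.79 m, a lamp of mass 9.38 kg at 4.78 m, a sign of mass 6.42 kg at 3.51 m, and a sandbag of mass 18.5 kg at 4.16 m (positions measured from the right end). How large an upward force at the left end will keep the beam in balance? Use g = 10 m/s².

F ≈ 440 N

Taking torques about the right end:
Box: 28.2 × 10 = 282 N down at 5.79 m → arm 5.79 m, τ = 282 × 5.79 = 1633 N·m counterclockwise.
Lamp: 9.38 × 10 = 93.8 N down at 4.78 m → arm 4.78 m, τ = 93.8 × 4.78 = 448.4 N·m counterclockwise.
Sign: 6.42 × 10 = 64.2 N down at 3.51 m → arm 3.51 m, τ = 64.2 × 3.51 = 225.3 N·m counterclockwise.
Sandbag: 18.5 × 10 = 185 N down at 4.16 m → arm 4.16 m, τ = 185 × 4.16 = 769.6 N·m counterclockwise.
Net moment of the loads = 3076 N·m counterclockwise.
The upward force F acts at the left end, arm 6.99 m, giving F × 6.99 clockwise.
Στ = 0 ⇒ F × 6.99 = 3076 ⇒ F = 3076 / 6.99 = 440 N.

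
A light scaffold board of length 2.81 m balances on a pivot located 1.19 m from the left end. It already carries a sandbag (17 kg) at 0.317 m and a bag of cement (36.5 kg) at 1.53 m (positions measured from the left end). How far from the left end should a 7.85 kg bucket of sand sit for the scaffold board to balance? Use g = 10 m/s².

x ≈ 1.5 m from the left end

Sum moments about the pivot (at 1.19 m from the left end) (the support reaction has zero arm there).
Sandbag: 17 × 10 = 170 N down at 0.317 m → arm 0.873 m, τ = 170 × 0.873 = 148.4 N·m counterclockwise.
Bag of cement: 36.5 × 10 = 365 N down at 1.53 m → arm 0.34 m, τ = 365 × 0.34 = 124.1 N·m clockwise.
Net moment of existing loads = 24.3 N·m counterclockwise.
The bucket of sand weighs 7.85 × 10 = 78.5 N and must supply an equal clockwise moment, so its lever arm about the pivot is 24.3 / 78.5 = 0.31 m.
That puts it at 1.19 + 0.31 = 1.5 m from the left end.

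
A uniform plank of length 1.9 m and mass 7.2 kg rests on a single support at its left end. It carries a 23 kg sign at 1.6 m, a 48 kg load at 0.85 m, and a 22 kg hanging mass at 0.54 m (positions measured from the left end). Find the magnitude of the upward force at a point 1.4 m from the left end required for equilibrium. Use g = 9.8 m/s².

About the left end:
Beam weight: 7.2 × 9.8 = 70.56 N down at 0.95 m → arm 0.95 m, τ = 70.56 × 0.95 = 67.03 N·m clockwise.
Sign: 23 × 9.8 = 225.4 N down at 1.6 m → arm 1.6 m, τ = 225.4 × 1.6 = 360.6 N·m clockwise.
Load: 48 × 9.8 = 470.4 N down at 0.85 m → arm 0.85 m, τ = 470.4 × 0.85 = 399.8 N·m clockwise.
Hanging mass: 22 × 9.8 = 215.6 N down at 0.54 m → arm 0.54 m, τ = 215.6 × 0.54 = 116.4 N·m clockwise.
Net moment of the loads = 943.8 N·m clockwise.
The upward force F acts at a point 1.4 m from the left end, arm 1.4 m, giving F × 1.4 counterclockwise.
Balancing moments: F × 1.4 = 943.8, giving F = 943.8 / 1.4 = 674 N.

F ≈ 674 N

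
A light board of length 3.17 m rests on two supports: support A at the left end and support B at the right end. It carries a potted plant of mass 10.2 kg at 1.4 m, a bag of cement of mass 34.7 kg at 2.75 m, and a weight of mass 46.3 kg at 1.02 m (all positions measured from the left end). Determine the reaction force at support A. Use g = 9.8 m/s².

R_A ≈ 409 N

Choose support B as the axis so its reaction then has zero moment arm.
Potted plant: 10.2 × 9.8 = 99.96 N down at 1.4 m → arm 1.77 m, τ = 99.96 × 1.77 = 176.9 N·m counterclockwise.
Bag of cement: 34.7 × 9.8 = 340.1 N down at 2.75 m → arm 0.42 m, τ = 340.1 × 0.42 = 142.8 N·m counterclockwise.
Weight: 46.3 × 9.8 = 453.7 N down at 1.02 m → arm 2.15 m, τ = 453.7 × 2.15 = 975.5 N·m counterclockwise.
Net load moment about support B = 1295 N·m counterclockwise.
Reaction R at support A is upward at 0 m, arm 3.17 m → moment R × 3.17 clockwise.
Στ = 0 ⇒ R × 3.17 = 1295 ⇒ R = 409 N.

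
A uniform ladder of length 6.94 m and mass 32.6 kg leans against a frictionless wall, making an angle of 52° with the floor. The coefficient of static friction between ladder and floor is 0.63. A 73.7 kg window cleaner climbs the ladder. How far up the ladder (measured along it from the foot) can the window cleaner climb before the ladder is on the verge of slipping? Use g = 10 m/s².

d ≈ 6.54 m

About the foot of the ladder:
Ladder weight 32.6×10 = 326 N acts at 3.47 m along the ladder; its horizontal arm is 3.47·cos52° = 2.136 m → τ = 696.3 N·m clockwise.
Window cleaner weight 73.7×10 = 737 N at distance d → arm d·cos52° → τ = 737·d·0.6157 clockwise.
Wall normal N at the top has arm L sinθ = 5.469 m counterclockwise, so Στ = 0 gives N·5.469 = 696.3 + 453.8·d.
ΣFy = 0 ⇒ N_floor = 1063 N, so the maximum friction is μ_s·N_floor = 0.63×1063 = 669.7 N. ΣFx = 0 ⇒ N_wall = f, so at the slipping point N = 669.7 N.
Substituting: 669.7×5.469 = 696.3 + 453.8·d ⇒ d = (3663 − 696.3) / 453.8 = 6.54 m.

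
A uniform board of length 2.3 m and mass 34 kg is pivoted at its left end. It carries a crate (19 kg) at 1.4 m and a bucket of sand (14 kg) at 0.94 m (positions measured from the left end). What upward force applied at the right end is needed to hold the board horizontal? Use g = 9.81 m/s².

F ≈ 336 N

Taking torques about the left end:
Beam weight: 34 × 9.81 = 333.5 N down at 1.15 m → arm 1.15 m, τ = 333.5 × 1.15 = 383.5 N·m clockwise.
Crate: 19 × 9.81 = 186.4 N down at 1.4 m → arm 1.4 m, τ = 186.4 × 1.4 = 261 N·m clockwise.
Bucket of sand: 14 × 9.81 = 137.3 N down at 0.94 m → arm 0.94 m, τ = 137.3 × 0.94 = 129.1 N·m clockwise.
Net moment of the loads = 773.6 N·m clockwise.
The upward force F acts at the right end, arm 2.3 m, giving F × 2.3 counterclockwise.
Στ = 0 ⇒ F × 2.3 = 773.6 ⇒ F = 773.6 / 2.3 = 336 N.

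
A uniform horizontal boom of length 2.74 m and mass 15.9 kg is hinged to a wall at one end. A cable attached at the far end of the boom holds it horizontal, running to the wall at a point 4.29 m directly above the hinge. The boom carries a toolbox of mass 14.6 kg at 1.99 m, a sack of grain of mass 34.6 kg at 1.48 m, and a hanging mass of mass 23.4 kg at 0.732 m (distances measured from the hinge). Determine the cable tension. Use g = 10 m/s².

Take moments about the hinge.
Beam weight: 15.9 × 10 = 159 N down at 1.37 m → arm 1.37 m, τ = 159 × 1.37 = 217.8 N·m clockwise.
Toolbox: 14.6 × 10 = 146 N down at 1.99 m → arm 1.99 m, τ = 146 × 1.99 = 290.5 N·m clockwise.
Sack of grain: 34.6 × 10 = 346 N down at 1.48 m → arm 1.48 m, τ = 346 × 1.48 = 512.1 N·m clockwise.
Hanging mass: 23.4 × 10 = 234 N down at 0.732 m → arm 0.732 m, τ = 234 × 0.732 = 171.3 N·m clockwise.
Total clockwise load moment = 1192 N·m.
The cable tension T acts at 2.74 m; only its component perpendicular to the boom, T sinθ, produces torque. sinθ = h/√(h²+d²) = 4.29/√(4.29²+2.74²) = 0.8428.
Setting net torque to zero: T × 2.74 × 0.8428 = 1192 → T = 1192 / 2.309 = 516 N.

T ≈ 516 N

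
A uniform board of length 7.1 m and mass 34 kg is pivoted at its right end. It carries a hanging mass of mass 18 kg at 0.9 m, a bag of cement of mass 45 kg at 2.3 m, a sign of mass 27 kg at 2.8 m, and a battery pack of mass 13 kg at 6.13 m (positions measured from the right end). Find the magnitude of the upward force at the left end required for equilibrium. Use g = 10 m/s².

Sum moments about the right end (the unknown pivot reaction has zero arm there).
Beam weight: 34 × 10 = 340 N down at 3.55 m → arm 3.55 m, τ = 340 × 3.55 = 1207 N·m counterclockwise.
Hanging mass: 18 × 10 = 180 N down at 0.9 m → arm 0.9 m, τ = 180 × 0.9 = 162 N·m counterclockwise.
Bag of cement: 45 × 10 = 450 N down at 2.3 m → arm 2.3 m, τ = 450 × 2.3 = 1035 N·m counterclockwise.
Sign: 27 × 10 = 270 N down at 2.8 m → arm 2.8 m, τ = 270 × 2.8 = 756 N·m counterclockwise.
Battery pack: 13 × 10 = 130 N down at 6.13 m → arm 6.13 m, τ = 130 × 6.13 = 796.9 N·m counterclockwise.
Net moment of the loads = 3957 N·m counterclockwise.
The upward force F acts at the left end, arm 7.1 m, giving F × 7.1 clockwise.
Στ = 0 ⇒ F × 7.1 = 3957 ⇒ F = 3957 / 7.1 = 557 N.

F ≈ 557 N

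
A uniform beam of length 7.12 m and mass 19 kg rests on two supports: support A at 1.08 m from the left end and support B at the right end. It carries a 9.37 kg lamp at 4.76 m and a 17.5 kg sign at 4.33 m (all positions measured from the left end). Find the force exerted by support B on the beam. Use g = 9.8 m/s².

Sum moments about support A (its reaction then has zero moment arm).
Beam weight: 19 × 9.8 = 186.2 N down at 3.56 m → arm 2.48 m, τ = 186.2 × 2.48 = 461.8 N·m clockwise.
Lamp: 9.37 × 9.8 = 91.83 N down at 4.76 m → arm 3.68 m, τ = 91.83 × 3.68 = 337.9 N·m clockwise.
Sign: 17.5 × 9.8 = 171.5 N down at 4.33 m → arm 3.25 m, τ = 171.5 × 3.25 = 557.4 N·m clockwise.
Net load moment about support A = 1357 N·m clockwise.
Reaction R at support B is upward at 7.12 m, arm 6.04 m → moment R × 6.04 counterclockwise.
For rotational equilibrium, R × 6.04 = 1357, so R = 225 N.

R_B ≈ 225 N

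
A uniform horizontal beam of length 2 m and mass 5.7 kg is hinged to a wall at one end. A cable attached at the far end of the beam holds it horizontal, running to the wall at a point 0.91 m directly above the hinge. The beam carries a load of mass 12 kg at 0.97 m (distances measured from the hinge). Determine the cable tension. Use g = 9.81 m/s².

Choose the hinge as the axis so the unknown hinge reaction has zero arm there.
Beam weight: 5.7 × 9.81 = 55.92 N down at 1 m → arm 1 m, τ = 55.92 × 1 = 55.92 N·m clockwise.
Load: 12 × 9.81 = 117.7 N down at 0.97 m → arm 0.97 m, τ = 117.7 × 0.97 = 114.2 N·m clockwise.
Total clockwise load moment = 170.1 N·m.
The cable tension T acts at 2 m; only its component perpendicular to the beam, T sinθ, produces torque. sinθ = h/√(h²+d²) = 0.91/√(0.91²+2²) = 0.4141.
Balancing moments: T × 2 × 0.4141 = 170.1, giving T = 170.1 / 0.8282 = 205 N.

T ≈ 205 N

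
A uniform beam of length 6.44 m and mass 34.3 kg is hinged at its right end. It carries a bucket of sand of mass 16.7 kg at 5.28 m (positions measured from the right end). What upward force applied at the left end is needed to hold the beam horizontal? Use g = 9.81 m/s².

F ≈ 303 N

Taking torques about the right end:
Beam weight: 34.3 × 9.81 = 336.5 N down at 3.22 m → arm 3.22 m, τ = 336.5 × 3.22 = 1084 N·m counterclockwise.
Bucket of sand: 16.7 × 9.81 = 163.8 N down at 5.28 m → arm 5.28 m, τ = 163.8 × 5.28 = 864.9 N·m counterclockwise.
Net moment of the loads = 1949 N·m counterclockwise.
The upward force F acts at the left end, arm 6.44 m, giving F × 6.44 clockwise.
For rotational equilibrium, F × 6.44 = 1949, so F = 1949 / 6.44 = 303 N.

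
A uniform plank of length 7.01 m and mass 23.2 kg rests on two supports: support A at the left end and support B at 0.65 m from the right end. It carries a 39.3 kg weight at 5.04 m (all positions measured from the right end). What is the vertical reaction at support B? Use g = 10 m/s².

R_B ≈ 250 N

Sum moments about support A (its reaction then has zero moment arm).
Beam weight: 23.2 × 10 = 232 N down at 3.505 m → arm 3.505 m, τ = 232 × 3.505 = 813.2 N·m clockwise.
Weight: 39.3 × 10 = 393 N down at 5.04 m → arm 1.97 m, τ = 393 × 1.97 = 774.2 N·m clockwise.
Net load moment about support A = 1587 N·m clockwise.
Reaction R at support B is upward at 0.65 m, arm 6.36 m → moment R × 6.36 counterclockwise.
Setting net torque to zero: R × 6.36 = 1587 → R = 250 N.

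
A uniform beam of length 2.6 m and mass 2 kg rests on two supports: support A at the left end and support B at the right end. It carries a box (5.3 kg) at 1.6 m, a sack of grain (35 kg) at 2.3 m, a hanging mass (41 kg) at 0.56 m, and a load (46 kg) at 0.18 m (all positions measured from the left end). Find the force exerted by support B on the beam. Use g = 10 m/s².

R_B ≈ 472 N

About support A:
Beam weight: 2 × 10 = 20 N down at 1.3 m → arm 1.3 m, τ = 20 × 1.3 = 26 N·m clockwise.
Box: 5.3 × 10 = 53 N down at 1.6 m → arm 1.6 m, τ = 53 × 1.6 = 84.8 N·m clockwise.
Sack of grain: 35 × 10 = 350 N down at 2.3 m → arm 2.3 m, τ = 350 × 2.3 = 805 N·m clockwise.
Hanging mass: 41 × 10 = 410 N down at 0.56 m → arm 0.56 m, τ = 410 × 0.56 = 229.6 N·m clockwise.
Load: 46 × 10 = 460 N down at 0.18 m → arm 0.18 m, τ = 460 × 0.18 = 82.8 N·m clockwise.
Net load moment about support A = 1228 N·m clockwise.
Reaction R at support B is upward at 2.6 m, arm 2.6 m → moment R × 2.6 counterclockwise.
Στ = 0 ⇒ R × 2.6 = 1228 ⇒ R = 472 N.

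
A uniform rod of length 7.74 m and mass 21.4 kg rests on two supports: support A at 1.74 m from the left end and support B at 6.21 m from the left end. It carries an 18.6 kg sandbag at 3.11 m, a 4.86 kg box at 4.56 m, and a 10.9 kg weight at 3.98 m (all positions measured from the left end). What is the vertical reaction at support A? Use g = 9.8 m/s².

R_A ≈ 307 N

Choose support B as the axis so its reaction then has zero moment arm.
Beam weight: 21.4 × 9.8 = 209.7 N down at 3.87 m → arm 2.34 m, τ = 209.7 × 2.34 = 490.7 N·m counterclockwise.
Sandbag: 18.6 × 9.8 = 182.3 N down at 3.11 m → arm 3.1 m, τ = 182.3 × 3.1 = 565.1 N·m counterclockwise.
Box: 4.86 × 9.8 = 47.63 N down at 4.56 m → arm 1.65 m, τ = 47.63 × 1.65 = 78.59 N·m counterclockwise.
Weight: 10.9 × 9.8 = 106.8 N down at 3.98 m → arm 2.23 m, τ = 106.8 × 2.23 = 238.2 N·m counterclockwise.
Net load moment about support B = 1373 N·m counterclockwise.
Reaction R at support A is upward at 1.74 m, arm 4.47 m → moment R × 4.47 clockwise.
Balancing moments: R × 4.47 = 1373, giving R = 307 N.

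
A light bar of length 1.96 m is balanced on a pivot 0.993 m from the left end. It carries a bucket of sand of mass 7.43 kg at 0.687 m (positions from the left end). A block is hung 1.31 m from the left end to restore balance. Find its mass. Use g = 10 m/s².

m ≈ 7.17 kg

Choose the pivot (at 0.993 m from the left end) as the axis so the support reaction has zero arm there.
Bucket of sand: 7.43 × 10 = 74.3 N down at 0.687 m → arm 0.306 m, τ = 74.3 × 0.306 = 22.74 N·m counterclockwise.
Net moment of known loads = 22.74 N·m counterclockwise.
An unknown mass m at 1.31 m has arm 0.317 m; its moment is m·g·0.317 clockwise.
Setting net torque to zero: m × 10 × 0.317 = 22.74 → m = 22.74 / (10 × 0.317) = 7.17 kg.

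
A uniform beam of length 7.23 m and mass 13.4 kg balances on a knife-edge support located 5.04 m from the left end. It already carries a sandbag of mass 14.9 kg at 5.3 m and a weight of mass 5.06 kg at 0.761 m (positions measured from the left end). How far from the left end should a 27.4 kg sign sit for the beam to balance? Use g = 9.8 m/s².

x ≈ 6.39 m from the left end

Sum moments about the knife-edge support (at 5.04 m from the left end) (the support reaction has zero arm there).
Beam weight: 13.4 × 9.8 = 131.3 N down at 3.615 m → arm 1.425 m, τ = 131.3 × 1.425 = 187.1 N·m counterclockwise.
Sandbag: 14.9 × 9.8 = 146 N down at 5.3 m → arm 0.26 m, τ = 146 × 0.26 = 37.96 N·m clockwise.
Weight: 5.06 × 9.8 = 49.59 N down at 0.761 m → arm 4.279 m, τ = 49.59 × 4.279 = 212.2 N·m counterclockwise.
Net moment of existing loads = 361.3 N·m counterclockwise.
The sign weighs 27.4 × 9.8 = 268.5 N and must supply an equal clockwise moment, so its lever arm about the knife-edge support is 361.3 / 268.5 = 1.35 m.
That puts it at 5.04 + 1.35 = 6.39 m from the left end.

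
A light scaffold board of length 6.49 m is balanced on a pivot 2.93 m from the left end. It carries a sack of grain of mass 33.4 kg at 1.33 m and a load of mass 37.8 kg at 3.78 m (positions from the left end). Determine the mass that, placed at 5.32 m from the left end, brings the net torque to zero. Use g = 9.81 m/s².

m ≈ 8.92 kg

About the pivot (at 2.93 m from the left end):
Sack of grain: 33.4 × 9.81 = 327.7 N down at 1.33 m → arm 1.6 m, τ = 327.7 × 1.6 = 524.3 N·m counterclockwise.
Load: 37.8 × 9.81 = 370.8 N down at 3.78 m → arm 0.85 m, τ = 370.8 × 0.85 = 315.2 N·m clockwise.
Net moment of known loads = 209.1 N·m counterclockwise.
An unknown mass m at 5.32 m has arm 2.39 m; its moment is m·g·2.39 clockwise.
For rotational equilibrium, m × 9.81 × 2.39 = 209.1, so m = 209.1 / (9.81 × 2.39) = 8.92 kg.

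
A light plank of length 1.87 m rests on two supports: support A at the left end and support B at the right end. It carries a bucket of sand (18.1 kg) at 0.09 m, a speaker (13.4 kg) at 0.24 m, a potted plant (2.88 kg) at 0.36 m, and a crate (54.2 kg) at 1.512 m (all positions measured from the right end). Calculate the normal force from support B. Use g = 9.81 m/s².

Sum moments about support A (its reaction then has zero moment arm).
Bucket of sand: 18.1 × 9.81 = 177.6 N down at 0.09 m → arm 1.78 m, τ = 177.6 × 1.78 = 316.1 N·m clockwise.
Speaker: 13.4 × 9.81 = 131.5 N down at 0.24 m → arm 1.63 m, τ = 131.5 × 1.63 = 214.3 N·m clockwise.
Potted plant: 2.88 × 9.81 = 28.25 N down at 0.36 m → arm 1.51 m, τ = 28.25 × 1.51 = 42.66 N·m clockwise.
Crate: 54.2 × 9.81 = 531.7 N down at 1.512 m → arm 0.358 m, τ = 531.7 × 0.358 = 190.3 N·m clockwise.
Net load moment about support A = 763.4 N·m clockwise.
Reaction R at support B is upward at 0 m, arm 1.87 m → moment R × 1.87 counterclockwise.
Στ = 0 ⇒ R × 1.87 = 763.4 ⇒ R = 408 N.

R_B ≈ 408 N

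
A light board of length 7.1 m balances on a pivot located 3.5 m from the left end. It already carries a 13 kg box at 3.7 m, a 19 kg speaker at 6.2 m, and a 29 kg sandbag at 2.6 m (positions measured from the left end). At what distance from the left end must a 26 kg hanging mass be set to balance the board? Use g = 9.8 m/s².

Sum moments about the pivot (at 3.5 m from the left end) (the support reaction has zero arm there).
Box: 13 × 9.8 = 127.4 N down at 3.7 m → arm 0.2 m, τ = 127.4 × 0.2 = 25.48 N·m clockwise.
Speaker: 19 × 9.8 = 186.2 N down at 6.2 m → arm 2.7 m, τ = 186.2 × 2.7 = 502.7 N·m clockwise.
Sandbag: 29 × 9.8 = 284.2 N down at 2.6 m → arm 0.9 m, τ = 284.2 × 0.9 = 255.8 N·m counterclockwise.
Net moment of existing loads = 272.4 N·m clockwise.
The hanging mass weighs 26 × 9.8 = 254.8 N and must supply an equal counterclockwise moment, so its lever arm about the pivot is 272.4 / 254.8 = 1.07 m.
That puts it at 3.5 − 1.07 = 2.43 m from the left end.

x ≈ 2.43 m from the left end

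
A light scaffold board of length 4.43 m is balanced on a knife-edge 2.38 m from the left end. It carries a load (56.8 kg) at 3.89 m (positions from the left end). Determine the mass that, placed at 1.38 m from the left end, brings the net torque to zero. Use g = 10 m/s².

Taking torques about the knife-edge (at 2.38 m from the left end):
Load: 56.8 × 10 = 568 N down at 3.89 m → arm 1.51 m, τ = 568 × 1.51 = 857.7 N·m clockwise.
Net moment of known loads = 857.7 N·m clockwise.
An unknown mass m at 1.38 m has arm 1 m; its moment is m·g·1 counterclockwise.
Setting net torque to zero: m × 10 × 1 = 857.7 → m = 857.7 / (10 × 1) = 85.8 kg.

m ≈ 85.8 kg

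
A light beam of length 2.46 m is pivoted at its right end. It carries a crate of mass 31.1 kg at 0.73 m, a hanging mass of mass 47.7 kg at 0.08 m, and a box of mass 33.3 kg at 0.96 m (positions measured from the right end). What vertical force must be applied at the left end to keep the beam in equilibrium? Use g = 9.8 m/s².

Sum moments about the right end (the unknown pivot reaction has zero arm there).
Crate: 31.1 × 9.8 = 304.8 N down at 0.73 m → arm 0.73 m, τ = 304.8 × 0.73 = 222.5 N·m counterclockwise.
Hanging mass: 47.7 × 9.8 = 467.5 N down at 0.08 m → arm 0.08 m, τ = 467.5 × 0.08 = 37.4 N·m counterclockwise.
Box: 33.3 × 9.8 = 326.3 N down at 0.96 m → arm 0.96 m, τ = 326.3 × 0.96 = 313.2 N·m counterclockwise.
Net moment of the loads = 573.1 N·m counterclockwise.
The upward force F acts at the left end, arm 2.46 m, giving F × 2.46 clockwise.
For rotational equilibrium, F × 2.46 = 573.1, so F = 573.1 / 2.46 = 233 N.

F ≈ 233 N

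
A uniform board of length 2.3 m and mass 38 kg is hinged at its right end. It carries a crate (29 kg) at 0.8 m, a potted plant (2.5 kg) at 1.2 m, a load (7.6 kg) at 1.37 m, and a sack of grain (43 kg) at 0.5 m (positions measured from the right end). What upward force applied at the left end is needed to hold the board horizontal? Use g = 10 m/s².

About the right end:
Beam weight: 38 × 10 = 380 N down at 1.15 m → arm 1.15 m, τ = 380 × 1.15 = 437 N·m counterclockwise.
Crate: 29 × 10 = 290 N down at 0.8 m → arm 0.8 m, τ = 290 × 0.8 = 232 N·m counterclockwise.
Potted plant: 2.5 × 10 = 25 N down at 1.2 m → arm 1.2 m, τ = 25 × 1.2 = 30 N·m counterclockwise.
Load: 7.6 × 10 = 76 N down at 1.37 m → arm 1.37 m, τ = 76 × 1.37 = 104.1 N·m counterclockwise.
Sack of grain: 43 × 10 = 430 N down at 0.5 m → arm 0.5 m, τ = 430 × 0.5 = 215 N·m counterclockwise.
Net moment of the loads = 1018 N·m counterclockwise.
The upward force F acts at the left end, arm 2.3 m, giving F × 2.3 clockwise.
Setting net torque to zero: F × 2.3 = 1018 → F = 1018 / 2.3 = 443 N.

F ≈ 443 N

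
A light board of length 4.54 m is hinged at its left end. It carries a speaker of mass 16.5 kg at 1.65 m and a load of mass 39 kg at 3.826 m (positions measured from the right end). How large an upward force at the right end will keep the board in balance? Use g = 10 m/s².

F ≈ 166 N

Take moments about the left end.
Speaker: 16.5 × 10 = 165 N down at 1.65 m → arm 2.89 m, τ = 165 × 2.89 = 476.9 N·m clockwise.
Load: 39 × 10 = 390 N down at 3.826 m → arm 0.714 m, τ = 390 × 0.714 = 278.5 N·m clockwise.
Net moment of the loads = 755.4 N·m clockwise.
The upward force F acts at the right end, arm 4.54 m, giving F × 4.54 counterclockwise.
Balancing moments: F × 4.54 = 755.4, giving F = 755.4 / 4.54 = 166 N.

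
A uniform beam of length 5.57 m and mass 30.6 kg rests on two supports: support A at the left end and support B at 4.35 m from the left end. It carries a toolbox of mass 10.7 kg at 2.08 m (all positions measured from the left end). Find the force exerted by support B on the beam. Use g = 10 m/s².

R_B ≈ 247 N

About support A:
Beam weight: 30.6 × 10 = 306 N down at 2.785 m → arm 2.785 m, τ = 306 × 2.785 = 852.2 N·m clockwise.
Toolbox: 10.7 × 10 = 107 N down at 2.08 m → arm 2.08 m, τ = 107 × 2.08 = 222.6 N·m clockwise.
Net load moment about support A = 1075 N·m clockwise.
Reaction R at support B is upward at 4.35 m, arm 4.35 m → moment R × 4.35 counterclockwise.
Balancing moments: R × 4.35 = 1075, giving R = 247 N.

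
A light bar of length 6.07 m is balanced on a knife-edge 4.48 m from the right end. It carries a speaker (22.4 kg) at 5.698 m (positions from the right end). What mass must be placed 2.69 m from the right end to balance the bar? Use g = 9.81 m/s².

m ≈ 15.2 kg

Choose the knife-edge (at 4.48 m from the right end) as the axis so the support reaction has zero arm there.
Speaker: 22.4 × 9.81 = 219.7 N down at 5.698 m → arm 1.218 m, τ = 219.7 × 1.218 = 267.6 N·m counterclockwise.
Net moment of known loads = 267.6 N·m counterclockwise.
An unknown mass m at 2.69 m has arm 1.79 m; its moment is m·g·1.79 clockwise.
Balancing moments: m × 9.81 × 1.79 = 267.6, giving m = 267.6 / (9.81 × 1.79) = 15.2 kg.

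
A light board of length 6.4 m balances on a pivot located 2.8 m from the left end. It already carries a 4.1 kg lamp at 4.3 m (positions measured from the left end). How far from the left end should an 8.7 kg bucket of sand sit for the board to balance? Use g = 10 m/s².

x ≈ 2.09 m from the left end

Take moments about the pivot (at 2.8 m from the left end).
Lamp: 4.1 × 10 = 41 N down at 4.3 m → arm 1.5 m, τ = 41 × 1.5 = 61.5 N·m clockwise.
Net moment of existing loads = 61.5 N·m clockwise.
The bucket of sand weighs 8.7 × 10 = 87 N and must supply an equal counterclockwise moment, so its lever arm about the pivot is 61.5 / 87 = 0.707 m.
That puts it at 2.8 − 0.707 = 2.09 m from the left end.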